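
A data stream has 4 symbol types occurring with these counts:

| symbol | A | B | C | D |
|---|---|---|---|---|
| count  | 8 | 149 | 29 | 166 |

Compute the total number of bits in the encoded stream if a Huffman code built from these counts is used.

Build the Huffman tree bottom-up:
combine A(8), C(29) → 37
combine 37, B(149) → 186
combine D(166), 186 → 352
Total encoded bits = sum of merged weights = 37 + 186 + 352 = 575.

575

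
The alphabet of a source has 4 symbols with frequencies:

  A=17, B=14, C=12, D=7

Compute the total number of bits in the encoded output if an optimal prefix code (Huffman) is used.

100

Build the Huffman tree bottom-up:
combine D(7), C(12) → 19
combine B(14), A(17) → 31
combine 19, 31 → 50
The encoded length is the sum of every internal node's weight: 19 + 31 + 50 = 100 bits.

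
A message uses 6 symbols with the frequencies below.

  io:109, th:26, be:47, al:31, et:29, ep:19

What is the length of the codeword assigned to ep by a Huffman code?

4

Build the tree from the bottom:
ep(19) + th(26) → 45
et(29) + al(31) → 60
45 + be(47) → 92
60 + 92 → 152
io(109) + 152 → 261
The subtree containing ep is merged 4 times, so code length = 4.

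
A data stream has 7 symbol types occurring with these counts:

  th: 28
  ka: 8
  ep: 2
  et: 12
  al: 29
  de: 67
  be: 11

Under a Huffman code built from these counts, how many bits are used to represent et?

Repeatedly merge the two smallest:
combine ep(2), ka(8) → 10
combine 10, be(11) → 21
combine et(12), 21 → 33
combine th(28), al(29) → 57
combine 33, 57 → 90
combine de(67), 90 → 157
The subtree containing et is merged 3 times, so code length = 3.

3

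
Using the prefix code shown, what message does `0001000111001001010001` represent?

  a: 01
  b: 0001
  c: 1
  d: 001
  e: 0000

Read left to right; each codeword is recognised as soon as it completes (prefix code):
  0001→b | 0001→b | 1→c | 1→c | 001→d | 001→d | 01→a | 0001→b
Decoded message: bbccddab

bbccddab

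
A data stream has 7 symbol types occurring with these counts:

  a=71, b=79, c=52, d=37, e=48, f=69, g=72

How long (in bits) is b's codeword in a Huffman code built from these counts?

Repeatedly merge the two smallest:
merge d(37) and e(48): 85
merge c(52) and f(69): 121
merge a(71) and g(72): 143
merge b(79) and 85: 164
merge 121 and 143: 264
merge 164 and 264: 428
b's leaf is at depth 2, giving a 2-bit codeword.

2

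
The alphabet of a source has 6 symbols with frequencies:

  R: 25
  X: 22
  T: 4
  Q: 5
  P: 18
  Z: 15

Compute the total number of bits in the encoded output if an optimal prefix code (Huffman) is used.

211

Greedily combine the two least-frequent nodes:
combine T(4), Q(5) → 9
combine 9, Z(15) → 24
combine P(18), X(22) → 40
combine 24, R(25) → 49
combine 40, 49 → 89
Each symbol's bit-cost is frequency × depth; summing gives 211 bits (equivalently 9 + 24 + 40 + 49 + 89).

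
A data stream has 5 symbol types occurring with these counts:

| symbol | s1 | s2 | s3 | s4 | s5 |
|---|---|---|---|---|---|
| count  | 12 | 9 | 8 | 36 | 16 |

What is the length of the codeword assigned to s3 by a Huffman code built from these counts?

3

Repeatedly merge the two smallest:
combine s3(8), s2(9) → 17
combine s1(12), s5(16) → 28
combine 17, 28 → 45
combine s4(36), 45 → 81
s3 sits 3 levels below the root, so its codeword is 3 bits.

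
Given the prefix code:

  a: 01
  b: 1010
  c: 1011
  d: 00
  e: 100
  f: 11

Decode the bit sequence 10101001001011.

beec

Read left to right; each codeword is recognised as soon as it completes (prefix code):
  1010→b | 100→e | 100→e | 1011→c
Decoded message: beec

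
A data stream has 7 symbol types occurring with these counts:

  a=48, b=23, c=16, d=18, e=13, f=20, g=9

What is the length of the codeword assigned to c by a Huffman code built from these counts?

3

Build the tree from the bottom:
g(9) + e(13) → 22
c(16) + d(18) → 34
f(20) + 22 → 42
b(23) + 34 → 57
42 + a(48) → 90
57 + 90 → 147
The subtree containing c is merged 3 times, so code length = 3.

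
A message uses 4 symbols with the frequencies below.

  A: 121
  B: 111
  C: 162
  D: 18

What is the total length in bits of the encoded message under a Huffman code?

Build the Huffman tree bottom-up:
merge D(18) and B(111): 129
merge A(121) and 129: 250
merge C(162) and 250: 412
Total encoded bits = sum of merged weights = 129 + 250 + 412 = 791.

791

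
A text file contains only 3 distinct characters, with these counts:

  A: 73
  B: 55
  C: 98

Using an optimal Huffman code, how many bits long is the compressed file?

Merge the two smallest weights repeatedly:
B(55) + A(73) → 128
C(98) + 128 → 226
Total encoded bits = sum of merged weights = 128 + 226 = 354.

354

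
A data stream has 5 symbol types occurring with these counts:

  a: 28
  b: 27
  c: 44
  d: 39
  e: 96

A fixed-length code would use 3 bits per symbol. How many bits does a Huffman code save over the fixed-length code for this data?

Fixed-length: 3 bits × 234 symbols = 702 bits.
Huffman merges:
combine b(27), a(28) → 55
combine d(39), c(44) → 83
combine 55, 83 → 138
combine e(96), 138 → 234
Huffman total = 55 + 83 + 138 + 234 = 510 bits.
Saving = 702 − 510 = 192 bits.

192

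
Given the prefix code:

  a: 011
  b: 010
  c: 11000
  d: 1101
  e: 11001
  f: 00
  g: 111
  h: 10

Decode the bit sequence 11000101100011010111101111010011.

chcdadgba

Read left to right; each codeword is recognised as soon as it completes (prefix code):
  11000→c | 10→h | 11000→c | 1101→d | 011→a | 1101→d | 111→g | 010→b | 011→a
Decoded message: chcdadgba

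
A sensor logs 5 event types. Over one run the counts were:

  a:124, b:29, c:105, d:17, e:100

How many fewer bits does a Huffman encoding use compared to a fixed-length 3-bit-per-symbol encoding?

Fixed-length: 3 bits × 375 symbols = 1125 bits.
Huffman merges:
merge d(17) and b(29): 46
merge 46 and e(100): 146
merge c(105) and a(124): 229
merge 146 and 229: 375
Huffman total = 46 + 146 + 229 + 375 = 796 bits.
Saving = 1125 − 796 = 329 bits.

329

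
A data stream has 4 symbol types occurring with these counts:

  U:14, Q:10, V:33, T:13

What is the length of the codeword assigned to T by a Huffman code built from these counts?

3

Huffman merges, smallest pair first:
combine Q(10), T(13) → 23
combine U(14), 23 → 37
combine V(33), 37 → 70
T sits 3 levels below the root, so its codeword is 3 bits.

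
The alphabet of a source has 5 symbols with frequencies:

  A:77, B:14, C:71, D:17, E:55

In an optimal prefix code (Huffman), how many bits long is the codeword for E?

Repeatedly merge the two smallest:
combine B(14), D(17) → 31
combine 31, E(55) → 86
combine C(71), A(77) → 148
combine 86, 148 → 234
E sits 2 levels below the root, so its codeword is 2 bits.

2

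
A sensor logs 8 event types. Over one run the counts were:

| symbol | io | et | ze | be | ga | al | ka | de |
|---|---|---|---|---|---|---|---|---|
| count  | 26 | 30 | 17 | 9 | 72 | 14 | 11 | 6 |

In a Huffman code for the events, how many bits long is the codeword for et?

Repeatedly merge the two smallest:
combine de(6), be(9) → 15
combine ka(11), al(14) → 25
combine 15, ze(17) → 32
combine 25, io(26) → 51
combine et(30), 32 → 62
combine 51, 62 → 113
combine ga(72), 113 → 185
et's leaf is at depth 3, giving a 3-bit codeword.

3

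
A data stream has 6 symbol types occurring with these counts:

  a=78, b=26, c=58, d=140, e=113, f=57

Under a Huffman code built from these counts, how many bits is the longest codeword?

3

Merge the two lowest-weight nodes at each step:
combine b(26), f(57) → 83
combine c(58), a(78) → 136
combine 83, e(113) → 196
combine 136, d(140) → 276
combine 196, 276 → 472
Maximum depth reached is 3.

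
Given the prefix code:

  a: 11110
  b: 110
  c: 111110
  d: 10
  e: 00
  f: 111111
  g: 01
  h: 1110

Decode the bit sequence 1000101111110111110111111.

Read left to right; each codeword is recognised as soon as it completes (prefix code):
  10→d | 00→e | 10→d | 111111→f | 01→g | 11110→a | 111111→f
Decoded message: dedfgaf

dedfgaf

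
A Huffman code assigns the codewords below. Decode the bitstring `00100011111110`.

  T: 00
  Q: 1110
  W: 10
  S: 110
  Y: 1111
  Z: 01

Read left to right; each codeword is recognised as soon as it completes (prefix code):
  00→T | 10→W | 00→T | 1111→Y | 1110→Q
Decoded message: TWTYQ

TWTYQ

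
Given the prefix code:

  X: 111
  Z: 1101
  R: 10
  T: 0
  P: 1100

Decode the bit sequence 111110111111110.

Read left to right; each codeword is recognised as soon as it completes (prefix code):
  111→X | 1101→Z | 111→X | 111→X | 10→R
Decoded message: XZXXR

XZXXR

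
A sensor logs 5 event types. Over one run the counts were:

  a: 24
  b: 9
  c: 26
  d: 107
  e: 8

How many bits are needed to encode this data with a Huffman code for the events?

299

Build the Huffman tree bottom-up:
combine e(8), b(9) → 17
combine 17, a(24) → 41
combine c(26), 41 → 67
combine 67, d(107) → 174
Each symbol's bit-cost is frequency × depth; summing gives 299 bits (equivalently 17 + 41 + 67 + 174).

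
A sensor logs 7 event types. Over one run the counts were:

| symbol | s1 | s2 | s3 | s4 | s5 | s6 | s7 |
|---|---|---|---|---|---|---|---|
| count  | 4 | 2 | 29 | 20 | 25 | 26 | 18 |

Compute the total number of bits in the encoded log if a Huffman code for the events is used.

Merge the two smallest weights repeatedly:
merge s2(2) and s1(4): 6
merge 6 and s7(18): 24
merge s4(20) and 24: 44
merge s5(25) and s6(26): 51
merge s3(29) and 44: 73
merge 51 and 73: 124
Each symbol's bit-cost is frequency × depth; summing gives 322 bits (equivalently 6 + 24 + 44 + 51 + 73 + 124).

322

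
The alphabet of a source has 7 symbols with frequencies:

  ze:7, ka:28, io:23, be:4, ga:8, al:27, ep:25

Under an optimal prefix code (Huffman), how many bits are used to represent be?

5

Huffman merges, smallest pair first:
combine be(4), ze(7) → 11
combine ga(8), 11 → 19
combine 19, io(23) → 42
combine ep(25), al(27) → 52
combine ka(28), 42 → 70
combine 52, 70 → 122
The subtree containing be is merged 5 times, so code length = 5.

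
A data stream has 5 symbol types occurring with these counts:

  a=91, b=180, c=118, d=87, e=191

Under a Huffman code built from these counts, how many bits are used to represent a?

Repeatedly merge the two smallest:
combine d(87), a(91) → 178
combine c(118), 178 → 296
combine b(180), e(191) → 371
combine 296, 371 → 667
The subtree containing a is merged 3 times, so code length = 3.

3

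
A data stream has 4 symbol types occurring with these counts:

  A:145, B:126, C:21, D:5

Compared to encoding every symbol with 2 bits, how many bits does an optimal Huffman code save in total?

119

Fixed-length: 2 bits × 297 symbols = 594 bits.
Huffman merges:
merge D(5) and C(21): 26
merge 26 and B(126): 152
merge A(145) and 152: 297
Huffman total = 26 + 152 + 297 = 475 bits.
Saving = 594 − 475 = 119 bits.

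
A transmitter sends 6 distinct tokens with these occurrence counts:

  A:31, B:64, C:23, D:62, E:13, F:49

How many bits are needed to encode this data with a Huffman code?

587

Build the Huffman tree bottom-up:
merge E(13) and C(23): 36
merge A(31) and 36: 67
merge F(49) and D(62): 111
merge B(64) and 67: 131
merge 111 and 131: 242
Total encoded bits = sum of merged weights = 36 + 67 + 111 + 131 + 242 = 587.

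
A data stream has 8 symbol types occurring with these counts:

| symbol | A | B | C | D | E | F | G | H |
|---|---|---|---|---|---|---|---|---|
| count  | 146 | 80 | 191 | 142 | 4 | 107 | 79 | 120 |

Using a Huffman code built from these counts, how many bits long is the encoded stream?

2499

Merge the two smallest weights repeatedly:
merge E(4) and G(79): 83
merge B(80) and 83: 163
merge F(107) and H(120): 227
merge D(142) and A(146): 288
merge 163 and C(191): 354
merge 227 and 288: 515
merge 354 and 515: 869
The encoded length is the sum of every internal node's weight: 83 + 163 + 227 + 288 + 354 + 515 + 869 = 2499 bits.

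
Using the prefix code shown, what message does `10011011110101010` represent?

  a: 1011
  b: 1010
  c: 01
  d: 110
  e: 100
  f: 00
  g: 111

edgbb

Read left to right; each codeword is recognised as soon as it completes (prefix code):
  100→e | 110→d | 111→g | 1010→b | 1010→b
Decoded message: edgbb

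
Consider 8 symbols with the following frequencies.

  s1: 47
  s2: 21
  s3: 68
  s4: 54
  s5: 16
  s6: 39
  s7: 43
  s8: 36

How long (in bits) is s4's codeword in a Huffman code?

3

Huffman merges, smallest pair first:
s5(16) + s2(21) → 37
s8(36) + 37 → 73
s6(39) + s7(43) → 82
s1(47) + s4(54) → 101
s3(68) + 73 → 141
82 + 101 → 183
141 + 183 → 324
The subtree containing s4 is merged 3 times, so code length = 3.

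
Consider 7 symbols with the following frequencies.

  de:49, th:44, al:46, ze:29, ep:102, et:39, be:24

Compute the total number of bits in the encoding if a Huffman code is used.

Merge the two smallest weights repeatedly:
merge be(24) and ze(29): 53
merge et(39) and th(44): 83
merge al(46) and de(49): 95
merge 53 and 83: 136
merge 95 and ep(102): 197
merge 136 and 197: 333
Each symbol's bit-cost is frequency × depth; summing gives 897 bits (equivalently 53 + 83 + 95 + 136 + 197 + 333).

897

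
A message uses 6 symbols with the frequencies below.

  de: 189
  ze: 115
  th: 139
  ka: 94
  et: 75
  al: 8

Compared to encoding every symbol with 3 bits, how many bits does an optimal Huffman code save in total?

Fixed-length: 3 bits × 620 symbols = 1860 bits.
Huffman merges:
combine al(8), et(75) → 83
combine 83, ka(94) → 177
combine ze(115), th(139) → 254
combine 177, de(189) → 366
combine 254, 366 → 620
Huffman total = 83 + 177 + 254 + 366 + 620 = 1500 bits.
Saving = 1860 − 1500 = 360 bits.

360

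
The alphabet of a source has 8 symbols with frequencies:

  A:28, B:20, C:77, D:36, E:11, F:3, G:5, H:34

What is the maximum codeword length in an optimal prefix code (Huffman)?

6

Merge the two lowest-weight nodes at each step:
F(3) + G(5) → 8
8 + E(11) → 19
19 + B(20) → 39
A(28) + H(34) → 62
D(36) + 39 → 75
62 + 75 → 137
C(77) + 137 → 214
Maximum depth reached is 6.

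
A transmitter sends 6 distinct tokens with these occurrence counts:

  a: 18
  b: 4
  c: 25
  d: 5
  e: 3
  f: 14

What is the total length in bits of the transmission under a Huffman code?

157

Build the Huffman tree bottom-up:
e(3) + b(4) → 7
d(5) + 7 → 12
12 + f(14) → 26
a(18) + c(25) → 43
26 + 43 → 69
Each symbol's bit-cost is frequency × depth; summing gives 157 bits (equivalently 7 + 12 + 26 + 43 + 69).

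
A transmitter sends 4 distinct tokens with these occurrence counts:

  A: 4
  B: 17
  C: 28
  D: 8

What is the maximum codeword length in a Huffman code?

Merge the two lowest-weight nodes at each step:
merge A(4) and D(8): 12
merge 12 and B(17): 29
merge C(28) and 29: 57
Maximum depth reached is 3.

3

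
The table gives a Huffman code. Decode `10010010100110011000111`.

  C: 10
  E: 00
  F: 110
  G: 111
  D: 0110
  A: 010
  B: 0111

CAACDDEG

Read left to right; each codeword is recognised as soon as it completes (prefix code):
  10→C | 010→A | 010→A | 10→C | 0110→D | 0110→D | 00→E | 111→G
Decoded message: CAACDDEG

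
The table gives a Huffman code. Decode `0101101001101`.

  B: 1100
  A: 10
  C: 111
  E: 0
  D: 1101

Read left to right; each codeword is recognised as soon as it completes (prefix code):
  0→E | 10→A | 1101→D | 0→E | 0→E | 1101→D
Decoded message: EADEED

EADEED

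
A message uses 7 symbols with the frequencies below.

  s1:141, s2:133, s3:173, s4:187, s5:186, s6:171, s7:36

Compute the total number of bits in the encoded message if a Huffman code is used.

2877

Build the Huffman tree bottom-up:
combine s7(36), s2(133) → 169
combine s1(141), 169 → 310
combine s6(171), s3(173) → 344
combine s5(186), s4(187) → 373
combine 310, 344 → 654
combine 373, 654 → 1027
Each symbol's bit-cost is frequency × depth; summing gives 2877 bits (equivalently 169 + 310 + 344 + 373 + 654 + 1027).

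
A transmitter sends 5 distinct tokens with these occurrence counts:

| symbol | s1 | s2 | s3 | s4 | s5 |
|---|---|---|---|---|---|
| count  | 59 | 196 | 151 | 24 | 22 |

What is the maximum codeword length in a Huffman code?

Merge the two lowest-weight nodes at each step:
combine s5(22), s4(24) → 46
combine 46, s1(59) → 105
combine 105, s3(151) → 256
combine s2(196), 256 → 452
The first pair merged (s5, s4) ends up deepest, at depth 4.

4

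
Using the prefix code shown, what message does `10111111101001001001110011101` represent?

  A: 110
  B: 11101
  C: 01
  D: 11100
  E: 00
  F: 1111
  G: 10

Read left to right; each codeword is recognised as soon as it completes (prefix code):
  10→G | 1111→F | 11101→B | 00→E | 10→G | 01→C | 00→E | 11100→D | 11101→B
Decoded message: GFBEGCEDB

GFBEGCEDB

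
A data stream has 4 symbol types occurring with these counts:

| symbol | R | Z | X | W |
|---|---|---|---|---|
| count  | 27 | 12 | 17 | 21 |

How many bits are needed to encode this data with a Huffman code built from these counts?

Merge the two smallest weights repeatedly:
merge Z(12) and X(17): 29
merge W(21) and R(27): 48
merge 29 and 48: 77
Each symbol's bit-cost is frequency × depth; summing gives 154 bits (equivalently 29 + 48 + 77).

154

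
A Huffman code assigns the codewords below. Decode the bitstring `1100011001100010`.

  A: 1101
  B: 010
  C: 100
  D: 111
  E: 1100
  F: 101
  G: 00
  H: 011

EHGEB

Read left to right; each codeword is recognised as soon as it completes (prefix code):
  1100→E | 011→H | 00→G | 1100→E | 010→B
Decoded message: EHGEB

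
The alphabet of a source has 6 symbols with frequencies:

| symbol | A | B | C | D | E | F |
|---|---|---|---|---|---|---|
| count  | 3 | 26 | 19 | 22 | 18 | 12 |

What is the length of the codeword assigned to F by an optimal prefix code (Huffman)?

Build the tree from the bottom:
A(3) + F(12) → 15
15 + E(18) → 33
C(19) + D(22) → 41
B(26) + 33 → 59
41 + 59 → 100
The subtree containing F is merged 4 times, so code length = 4.

4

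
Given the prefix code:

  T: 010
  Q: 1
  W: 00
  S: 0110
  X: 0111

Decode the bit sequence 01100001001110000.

SWTXWW

Read left to right; each codeword is recognised as soon as it completes (prefix code):
  0110→S | 00→W | 010→T | 0111→X | 00→W | 00→W
Decoded message: SWTXWW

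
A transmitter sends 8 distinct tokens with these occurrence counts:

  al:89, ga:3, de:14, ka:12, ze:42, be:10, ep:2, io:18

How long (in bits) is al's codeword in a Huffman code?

Huffman merges, smallest pair first:
combine ep(2), ga(3) → 5
combine 5, be(10) → 15
combine ka(12), de(14) → 26
combine 15, io(18) → 33
combine 26, 33 → 59
combine ze(42), 59 → 101
combine al(89), 101 → 190
al is a child of the root — depth 1, so its codeword is a single bit.

1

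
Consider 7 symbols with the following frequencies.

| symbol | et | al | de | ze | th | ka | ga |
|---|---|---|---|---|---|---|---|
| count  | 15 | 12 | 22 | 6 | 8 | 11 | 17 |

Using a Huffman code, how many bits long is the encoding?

Build the Huffman tree bottom-up:
merge ze(6) and th(8): 14
merge ka(11) and al(12): 23
merge 14 and et(15): 29
merge ga(17) and de(22): 39
merge 23 and 29: 52
merge 39 and 52: 91
Total encoded bits = sum of merged weights = 14 + 23 + 29 + 39 + 52 + 91 = 248.

248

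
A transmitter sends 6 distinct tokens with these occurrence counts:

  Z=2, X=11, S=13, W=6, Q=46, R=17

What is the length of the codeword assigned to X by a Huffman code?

3

Repeatedly merge the two smallest:
Z(2) + W(6) → 8
8 + X(11) → 19
S(13) + R(17) → 30
19 + 30 → 49
Q(46) + 49 → 95
The subtree containing X is merged 3 times, so code length = 3.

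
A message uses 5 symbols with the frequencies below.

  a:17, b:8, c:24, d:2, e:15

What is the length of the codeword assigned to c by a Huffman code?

Huffman merges, smallest pair first:
d(2) + b(8) → 10
10 + e(15) → 25
a(17) + c(24) → 41
25 + 41 → 66
c sits 2 levels below the root, so its codeword is 2 bits.

2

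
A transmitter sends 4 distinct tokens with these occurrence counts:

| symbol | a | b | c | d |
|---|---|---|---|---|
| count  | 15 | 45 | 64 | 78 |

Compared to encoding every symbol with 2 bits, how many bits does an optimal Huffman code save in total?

18

Fixed-length: 2 bits × 202 symbols = 404 bits.
Huffman merges:
a(15) + b(45) → 60
60 + c(64) → 124
d(78) + 124 → 202
Huffman total = 60 + 124 + 202 = 386 bits.
Saving = 404 − 386 = 18 bits.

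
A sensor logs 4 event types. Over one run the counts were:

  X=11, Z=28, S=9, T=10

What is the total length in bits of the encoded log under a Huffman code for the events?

107

Greedily combine the two least-frequent nodes:
combine S(9), T(10) → 19
combine X(11), 19 → 30
combine Z(28), 30 → 58
Total encoded bits = sum of merged weights = 19 + 30 + 58 = 107.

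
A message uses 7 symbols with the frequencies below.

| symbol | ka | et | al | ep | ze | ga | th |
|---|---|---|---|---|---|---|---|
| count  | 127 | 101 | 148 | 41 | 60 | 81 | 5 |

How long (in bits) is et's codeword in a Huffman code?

Huffman merges, smallest pair first:
th(5) + ep(41) → 46
46 + ze(60) → 106
ga(81) + et(101) → 182
106 + ka(127) → 233
al(148) + 182 → 330
233 + 330 → 563
et sits 3 levels below the root, so its codeword is 3 bits.

3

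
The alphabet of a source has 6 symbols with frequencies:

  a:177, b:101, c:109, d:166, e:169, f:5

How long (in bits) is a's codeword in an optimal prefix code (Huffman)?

Build the tree from the bottom:
combine f(5), b(101) → 106
combine 106, c(109) → 215
combine d(166), e(169) → 335
combine a(177), 215 → 392
combine 335, 392 → 727
The subtree containing a is merged 2 times, so code length = 2.

2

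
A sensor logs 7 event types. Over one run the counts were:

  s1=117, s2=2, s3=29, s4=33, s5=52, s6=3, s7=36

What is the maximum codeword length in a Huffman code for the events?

Merge the two lowest-weight nodes at each step:
s2(2) + s6(3) → 5
5 + s3(29) → 34
s4(33) + 34 → 67
s7(36) + s5(52) → 88
67 + 88 → 155
s1(117) + 155 → 272
The first pair merged (s2, s6) ends up deepest, at depth 5.

5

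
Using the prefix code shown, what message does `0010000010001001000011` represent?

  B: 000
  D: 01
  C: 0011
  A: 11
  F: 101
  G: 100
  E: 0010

EBDBGGC

Read left to right; each codeword is recognised as soon as it completes (prefix code):
  0010→E | 000→B | 01→D | 000→B | 100→G | 100→G | 0011→C
Decoded message: EBDBGGC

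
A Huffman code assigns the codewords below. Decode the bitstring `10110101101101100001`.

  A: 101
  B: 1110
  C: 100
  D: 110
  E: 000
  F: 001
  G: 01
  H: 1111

Read left to right; each codeword is recognised as soon as it completes (prefix code):
  101→A | 101→A | 01→G | 101→A | 101→A | 100→C | 001→F
Decoded message: AAGAACF

AAGAACF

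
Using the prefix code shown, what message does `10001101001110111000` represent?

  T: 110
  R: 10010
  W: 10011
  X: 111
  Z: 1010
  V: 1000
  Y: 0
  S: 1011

Read left to right; each codeword is recognised as soon as it completes (prefix code):
  1000→V | 110→T | 10011→W | 1011→S | 1000→V
Decoded message: VTWSV

VTWSV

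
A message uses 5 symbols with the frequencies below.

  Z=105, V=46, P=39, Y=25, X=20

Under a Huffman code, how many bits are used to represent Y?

Build the tree from the bottom:
combine X(20), Y(25) → 45
combine P(39), 45 → 84
combine V(46), 84 → 130
combine Z(105), 130 → 235
Y's leaf is at depth 4, giving a 4-bit codeword.

4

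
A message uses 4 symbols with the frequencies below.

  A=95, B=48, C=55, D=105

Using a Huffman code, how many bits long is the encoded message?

Greedily combine the two least-frequent nodes:
B(48) + C(55) → 103
A(95) + 103 → 198
D(105) + 198 → 303
The encoded length is the sum of every internal node's weight: 103 + 198 + 303 = 604 bits.

604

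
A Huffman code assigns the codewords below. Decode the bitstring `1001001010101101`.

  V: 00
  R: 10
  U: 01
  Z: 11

RUVRRRZU

Read left to right; each codeword is recognised as soon as it completes (prefix code):
  10→R | 01→U | 00→V | 10→R | 10→R | 10→R | 11→Z | 01→U
Decoded message: RUVRRRZU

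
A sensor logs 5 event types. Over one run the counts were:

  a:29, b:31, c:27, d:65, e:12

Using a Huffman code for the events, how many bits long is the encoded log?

362

Greedily combine the two least-frequent nodes:
e(12) + c(27) → 39
a(29) + b(31) → 60
39 + 60 → 99
d(65) + 99 → 164
Each symbol's bit-cost is frequency × depth; summing gives 362 bits (equivalently 39 + 60 + 99 + 164).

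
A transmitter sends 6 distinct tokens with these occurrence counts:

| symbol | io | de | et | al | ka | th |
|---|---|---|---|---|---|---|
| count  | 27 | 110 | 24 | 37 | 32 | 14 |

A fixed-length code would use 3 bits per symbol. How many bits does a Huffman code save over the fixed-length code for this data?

182

Fixed-length: 3 bits × 244 symbols = 732 bits.
Huffman merges:
merge th(14) and et(24): 38
merge io(27) and ka(32): 59
merge al(37) and 38: 75
merge 59 and 75: 134
merge de(110) and 134: 244
Huffman total = 38 + 59 + 75 + 134 + 244 = 550 bits.
Saving = 732 − 550 = 182 bits.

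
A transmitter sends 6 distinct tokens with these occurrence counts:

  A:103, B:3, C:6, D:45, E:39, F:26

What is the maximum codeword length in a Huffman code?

Merge the two lowest-weight nodes at each step:
B(3) + C(6) → 9
9 + F(26) → 35
35 + E(39) → 74
D(45) + 74 → 119
A(103) + 119 → 222
Maximum depth reached is 5.

5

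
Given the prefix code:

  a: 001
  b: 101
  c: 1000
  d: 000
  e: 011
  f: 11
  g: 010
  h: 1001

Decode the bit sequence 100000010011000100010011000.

cdhcchc

Read left to right; each codeword is recognised as soon as it completes (prefix code):
  1000→c | 000→d | 1001→h | 1000→c | 1000→c | 1001→h | 1000→c
Decoded message: cdhcchc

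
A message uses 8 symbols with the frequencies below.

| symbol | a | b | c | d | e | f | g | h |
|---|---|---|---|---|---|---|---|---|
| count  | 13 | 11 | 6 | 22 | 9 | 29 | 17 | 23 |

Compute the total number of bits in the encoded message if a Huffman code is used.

Build the Huffman tree bottom-up:
c(6) + e(9) → 15
b(11) + a(13) → 24
15 + g(17) → 32
d(22) + h(23) → 45
24 + f(29) → 53
32 + 45 → 77
53 + 77 → 130
Total encoded bits = sum of merged weights = 15 + 24 + 32 + 45 + 53 + 77 + 130 = 376.

376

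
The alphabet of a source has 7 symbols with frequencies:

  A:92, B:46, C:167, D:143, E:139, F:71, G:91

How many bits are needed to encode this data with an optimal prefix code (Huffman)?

Merge the two smallest weights repeatedly:
combine B(46), F(71) → 117
combine G(91), A(92) → 183
combine 117, E(139) → 256
combine D(143), C(167) → 310
combine 183, 256 → 439
combine 310, 439 → 749
Total encoded bits = sum of merged weights = 117 + 183 + 256 + 310 + 439 + 749 = 2054.

2054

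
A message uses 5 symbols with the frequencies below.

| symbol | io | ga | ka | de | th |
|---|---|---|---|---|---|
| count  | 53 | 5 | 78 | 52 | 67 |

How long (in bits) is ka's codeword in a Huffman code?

2

Huffman merges, smallest pair first:
merge ga(5) and de(52): 57
merge io(53) and 57: 110
merge th(67) and ka(78): 145
merge 110 and 145: 255
ka sits 2 levels below the root, so its codeword is 2 bits.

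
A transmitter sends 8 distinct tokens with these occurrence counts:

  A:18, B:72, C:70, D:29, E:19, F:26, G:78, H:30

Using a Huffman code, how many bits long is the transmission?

Merge the two smallest weights repeatedly:
merge A(18) and E(19): 37
merge F(26) and D(29): 55
merge H(30) and 37: 67
merge 55 and 67: 122
merge C(70) and B(72): 142
merge G(78) and 122: 200
merge 142 and 200: 342
The encoded length is the sum of every internal node's weight: 37 + 55 + 67 + 122 + 142 + 200 + 342 = 965 bits.

965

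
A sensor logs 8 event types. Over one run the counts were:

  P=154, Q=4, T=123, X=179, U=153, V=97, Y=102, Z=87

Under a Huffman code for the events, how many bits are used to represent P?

Build the tree from the bottom:
merge Q(4) and Z(87): 91
merge 91 and V(97): 188
merge Y(102) and T(123): 225
merge U(153) and P(154): 307
merge X(179) and 188: 367
merge 225 and 307: 532
merge 367 and 532: 899
P sits 3 levels below the root, so its codeword is 3 bits.

3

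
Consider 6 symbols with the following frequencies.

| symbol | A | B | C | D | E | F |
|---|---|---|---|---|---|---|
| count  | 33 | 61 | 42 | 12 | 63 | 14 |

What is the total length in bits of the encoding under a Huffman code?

535

Build the Huffman tree bottom-up:
combine D(12), F(14) → 26
combine 26, A(33) → 59
combine C(42), 59 → 101
combine B(61), E(63) → 124
combine 101, 124 → 225
Each symbol's bit-cost is frequency × depth; summing gives 535 bits (equivalently 26 + 59 + 101 + 124 + 225).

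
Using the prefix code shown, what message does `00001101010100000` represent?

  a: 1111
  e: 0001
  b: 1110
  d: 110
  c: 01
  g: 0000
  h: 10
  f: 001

Read left to right; each codeword is recognised as soon as it completes (prefix code):
  0000→g | 110→d | 10→h | 10→h | 10→h | 0000→g
Decoded message: gdhhhg

gdhhhg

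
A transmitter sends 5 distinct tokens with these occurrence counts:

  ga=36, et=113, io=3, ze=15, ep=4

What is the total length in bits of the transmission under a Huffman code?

258

Merge the two smallest weights repeatedly:
merge io(3) and ep(4): 7
merge 7 and ze(15): 22
merge 22 and ga(36): 58
merge 58 and et(113): 171
The encoded length is the sum of every internal node's weight: 7 + 22 + 58 + 171 = 258 bits.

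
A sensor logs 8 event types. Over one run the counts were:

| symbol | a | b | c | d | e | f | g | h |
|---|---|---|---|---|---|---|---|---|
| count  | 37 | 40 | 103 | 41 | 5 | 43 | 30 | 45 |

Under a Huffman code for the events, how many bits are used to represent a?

3

Huffman merges, smallest pair first:
combine e(5), g(30) → 35
combine 35, a(37) → 72
combine b(40), d(41) → 81
combine f(43), h(45) → 88
combine 72, 81 → 153
combine 88, c(103) → 191
combine 153, 191 → 344
a's leaf is at depth 3, giving a 3-bit codeword.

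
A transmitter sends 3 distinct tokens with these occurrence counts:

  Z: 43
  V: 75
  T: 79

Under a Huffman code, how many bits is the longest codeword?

2

Merge the two lowest-weight nodes at each step:
combine Z(43), V(75) → 118
combine T(79), 118 → 197
The first pair merged (Z, V) ends up deepest, at depth 2.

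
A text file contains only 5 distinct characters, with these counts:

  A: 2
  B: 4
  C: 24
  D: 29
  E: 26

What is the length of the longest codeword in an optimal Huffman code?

Merge the two lowest-weight nodes at each step:
A(2) + B(4) → 6
6 + C(24) → 30
E(26) + D(29) → 55
30 + 55 → 85
The first pair merged (A, B) ends up deepest, at depth 3.

3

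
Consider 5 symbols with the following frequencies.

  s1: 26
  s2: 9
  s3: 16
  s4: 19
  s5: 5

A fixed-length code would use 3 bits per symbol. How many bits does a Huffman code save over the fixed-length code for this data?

Fixed-length: 3 bits × 75 symbols = 225 bits.
Huffman merges:
merge s5(5) and s2(9): 14
merge 14 and s3(16): 30
merge s4(19) and s1(26): 45
merge 30 and 45: 75
Huffman total = 14 + 30 + 45 + 75 = 164 bits.
Saving = 225 − 164 = 61 bits.

61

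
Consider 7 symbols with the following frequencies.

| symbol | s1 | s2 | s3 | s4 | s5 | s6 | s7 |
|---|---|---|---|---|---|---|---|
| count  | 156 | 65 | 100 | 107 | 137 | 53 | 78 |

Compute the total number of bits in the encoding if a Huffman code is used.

1913

Build the Huffman tree bottom-up:
merge s6(53) and s2(65): 118
merge s7(78) and s3(100): 178
merge s4(107) and 118: 225
merge s5(137) and s1(156): 293
merge 178 and 225: 403
merge 293 and 403: 696
Total encoded bits = sum of merged weights = 118 + 178 + 225 + 293 + 403 + 696 = 1913.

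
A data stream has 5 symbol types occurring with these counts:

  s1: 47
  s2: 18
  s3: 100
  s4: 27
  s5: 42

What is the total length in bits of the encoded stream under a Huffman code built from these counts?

Merge the two smallest weights repeatedly:
s2(18) + s4(27) → 45
s5(42) + 45 → 87
s1(47) + 87 → 134
s3(100) + 134 → 234
The encoded length is the sum of every internal node's weight: 45 + 87 + 134 + 234 = 500 bits.

500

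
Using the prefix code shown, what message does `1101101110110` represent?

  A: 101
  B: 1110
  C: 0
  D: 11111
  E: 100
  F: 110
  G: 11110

FFBF

Read left to right; each codeword is recognised as soon as it completes (prefix code):
  110→F | 110→F | 1110→B | 110→F
Decoded message: FFBF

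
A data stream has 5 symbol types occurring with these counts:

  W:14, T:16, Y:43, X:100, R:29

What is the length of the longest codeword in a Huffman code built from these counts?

Merge the two lowest-weight nodes at each step:
merge W(14) and T(16): 30
merge R(29) and 30: 59
merge Y(43) and 59: 102
merge X(100) and 102: 202
The rarest symbols sit at the bottom; the longest codeword is 4 bits.

4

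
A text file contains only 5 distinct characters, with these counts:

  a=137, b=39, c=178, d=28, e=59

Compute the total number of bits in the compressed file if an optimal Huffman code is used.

Merge the two smallest weights repeatedly:
merge d(28) and b(39): 67
merge e(59) and 67: 126
merge 126 and a(137): 263
merge c(178) and 263: 441
Total encoded bits = sum of merged weights = 67 + 126 + 263 + 441 = 897.

897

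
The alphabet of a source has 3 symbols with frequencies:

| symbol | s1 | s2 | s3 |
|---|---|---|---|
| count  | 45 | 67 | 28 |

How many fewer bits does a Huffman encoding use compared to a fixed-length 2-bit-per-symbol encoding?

Fixed-length: 2 bits × 140 symbols = 280 bits.
Huffman merges:
combine s3(28), s1(45) → 73
combine s2(67), 73 → 140
Huffman total = 73 + 140 = 213 bits.
Saving = 280 − 213 = 67 bits.

67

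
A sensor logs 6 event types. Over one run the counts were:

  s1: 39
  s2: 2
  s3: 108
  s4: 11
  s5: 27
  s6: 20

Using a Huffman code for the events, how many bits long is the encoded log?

Greedily combine the two least-frequent nodes:
combine s2(2), s4(11) → 13
combine 13, s6(20) → 33
combine s5(27), 33 → 60
combine s1(39), 60 → 99
combine 99, s3(108) → 207
Each symbol's bit-cost is frequency × depth; summing gives 412 bits (equivalently 13 + 33 + 60 + 99 + 207).

412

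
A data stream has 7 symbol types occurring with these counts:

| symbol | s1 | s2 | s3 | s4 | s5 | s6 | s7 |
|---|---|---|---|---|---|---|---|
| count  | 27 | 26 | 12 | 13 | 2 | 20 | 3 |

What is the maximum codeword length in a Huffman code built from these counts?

5

Merge the two lowest-weight nodes at each step:
s5(2) + s7(3) → 5
5 + s3(12) → 17
s4(13) + 17 → 30
s6(20) + s2(26) → 46
s1(27) + 30 → 57
46 + 57 → 103
The rarest symbols sit at the bottom; the longest codeword is 5 bits.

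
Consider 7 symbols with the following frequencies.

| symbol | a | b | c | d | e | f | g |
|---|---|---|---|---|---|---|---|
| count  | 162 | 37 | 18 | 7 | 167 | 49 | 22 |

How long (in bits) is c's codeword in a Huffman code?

Huffman merges, smallest pair first:
combine d(7), c(18) → 25
combine g(22), 25 → 47
combine b(37), 47 → 84
combine f(49), 84 → 133
combine 133, a(162) → 295
combine e(167), 295 → 462
c's leaf is at depth 6, giving a 6-bit codeword.

6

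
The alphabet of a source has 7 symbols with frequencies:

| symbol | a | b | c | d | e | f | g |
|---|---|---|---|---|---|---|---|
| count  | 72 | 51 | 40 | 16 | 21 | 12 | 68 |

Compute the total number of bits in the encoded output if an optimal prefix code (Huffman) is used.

726

Greedily combine the two least-frequent nodes:
combine f(12), d(16) → 28
combine e(21), 28 → 49
combine c(40), 49 → 89
combine b(51), g(68) → 119
combine a(72), 89 → 161
combine 119, 161 → 280
Total encoded bits = sum of merged weights = 28 + 49 + 89 + 119 + 161 + 280 = 726.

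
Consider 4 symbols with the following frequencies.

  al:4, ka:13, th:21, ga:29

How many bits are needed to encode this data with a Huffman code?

Merge the two smallest weights repeatedly:
merge al(4) and ka(13): 17
merge 17 and th(21): 38
merge ga(29) and 38: 67
The encoded length is the sum of every internal node's weight: 17 + 38 + 67 = 122 bits.

122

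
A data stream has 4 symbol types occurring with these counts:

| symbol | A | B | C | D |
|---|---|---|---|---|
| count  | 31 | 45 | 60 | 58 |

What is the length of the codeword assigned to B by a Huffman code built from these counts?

2

Repeatedly merge the two smallest:
merge A(31) and B(45): 76
merge D(58) and C(60): 118
merge 76 and 118: 194
The subtree containing B is merged 2 times, so code length = 2.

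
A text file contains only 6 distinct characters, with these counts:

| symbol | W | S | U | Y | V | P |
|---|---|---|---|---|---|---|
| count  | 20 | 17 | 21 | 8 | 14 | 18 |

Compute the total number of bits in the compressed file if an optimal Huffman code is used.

253

Greedily combine the two least-frequent nodes:
Y(8) + V(14) → 22
S(17) + P(18) → 35
W(20) + U(21) → 41
22 + 35 → 57
41 + 57 → 98
Each symbol's bit-cost is frequency × depth; summing gives 253 bits (equivalently 22 + 35 + 41 + 57 + 98).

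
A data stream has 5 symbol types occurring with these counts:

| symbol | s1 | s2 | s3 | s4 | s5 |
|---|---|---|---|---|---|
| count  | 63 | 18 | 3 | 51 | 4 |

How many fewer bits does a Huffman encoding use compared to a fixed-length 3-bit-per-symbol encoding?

Fixed-length: 3 bits × 139 symbols = 417 bits.
Huffman merges:
combine s3(3), s5(4) → 7
combine 7, s2(18) → 25
combine 25, s4(51) → 76
combine s1(63), 76 → 139
Huffman total = 7 + 25 + 76 + 139 = 247 bits.
Saving = 417 − 247 = 170 bits.

170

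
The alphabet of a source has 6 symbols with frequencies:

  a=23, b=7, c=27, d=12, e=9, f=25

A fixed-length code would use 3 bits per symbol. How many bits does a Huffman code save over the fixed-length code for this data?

59

Fixed-length: 3 bits × 103 symbols = 309 bits.
Huffman merges:
combine b(7), e(9) → 16
combine d(12), 16 → 28
combine a(23), f(25) → 48
combine c(27), 28 → 55
combine 48, 55 → 103
Huffman total = 16 + 28 + 48 + 55 + 103 = 250 bits.
Saving = 309 − 250 = 59 bits.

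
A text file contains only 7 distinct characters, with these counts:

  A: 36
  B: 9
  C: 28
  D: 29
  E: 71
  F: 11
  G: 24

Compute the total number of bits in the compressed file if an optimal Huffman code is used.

Merge the two smallest weights repeatedly:
merge B(9) and F(11): 20
merge 20 and G(24): 44
merge C(28) and D(29): 57
merge A(36) and 44: 80
merge 57 and E(71): 128
merge 80 and 128: 208
The encoded length is the sum of every internal node's weight: 20 + 44 + 57 + 80 + 128 + 208 = 537 bits.

537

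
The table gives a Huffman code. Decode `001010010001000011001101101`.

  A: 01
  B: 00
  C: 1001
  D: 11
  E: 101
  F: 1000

Read left to right; each codeword is recognised as soon as it completes (prefix code):
  00→B | 101→E | 00→B | 1000→F | 1000→F | 01→A | 1001→C | 101→E | 101→E
Decoded message: BEBFFACEE

BEBFFACEE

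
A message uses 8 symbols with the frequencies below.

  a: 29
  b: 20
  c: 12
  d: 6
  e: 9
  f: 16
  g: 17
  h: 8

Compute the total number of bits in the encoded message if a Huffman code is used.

336

Merge the two smallest weights repeatedly:
merge d(6) and h(8): 14
merge e(9) and c(12): 21
merge 14 and f(16): 30
merge g(17) and b(20): 37
merge 21 and a(29): 50
merge 30 and 37: 67
merge 50 and 67: 117
Total encoded bits = sum of merged weights = 14 + 21 + 30 + 37 + 50 + 67 + 117 = 336.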